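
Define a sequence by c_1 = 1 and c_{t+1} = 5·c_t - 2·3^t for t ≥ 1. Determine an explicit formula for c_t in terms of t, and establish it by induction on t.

Computing the first terms: c_1 = 1, c_2 = -1, c_3 = -23. This suggests c_t = 3^t - 2·5^(t - 1).
Base case (t = 1): the formula gives 1 = 1 = c_1.
Suppose the result is true for t = k, so c_k = 3^k - 2·5^(k - 1).
Then c_{k+1} = 5·c_k - 2·3^k = 5·(3^k - 2·5^(k - 1)) - 2·3^k = 3^(k + 1) - 2·5^k = 3^(k+1) - 2·5^((k+1) - 1),
which is the claimed formula at t = k+1.
This completes the induction.

c_t = 3^t - 2·5^(t - 1)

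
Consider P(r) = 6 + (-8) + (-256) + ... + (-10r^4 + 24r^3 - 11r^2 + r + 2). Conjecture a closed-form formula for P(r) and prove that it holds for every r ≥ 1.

P(r) = -r(2r^4 - r^3 - 5r^2 - r - 1)

We claim P(r) = -r(2r^4 - r^3 - 5r^2 - r - 1) for all r ≥ 1.
For the base case r = 1: P(1) = 6, and the closed form gives 6. They agree.
For the inductive step, assume it holds for an arbitrary j ≥ 1, so P(j) = j(-2j^4 + j^3 + 5j^2 + j + 1).
Then P(j+1) = P(j) + (-10j^4 - 16j^3 + j^2 + 11j + 6) = (j(-2j^4 + j^3 + 5j^2 + j + 1)) + (-10j^4 - 16j^3 + j^2 + 11j + 6).
Simplifying, P(j+1) = -(j + 1)(2j^4 + 7j^3 + 4j^2 - 6j - 6) = -(j+1)(2(j+1)^4 - (j+1)^3 - 5(j+1)^2 - (j+1) - 1),
which is the closed form with r = j+1.
This completes the induction.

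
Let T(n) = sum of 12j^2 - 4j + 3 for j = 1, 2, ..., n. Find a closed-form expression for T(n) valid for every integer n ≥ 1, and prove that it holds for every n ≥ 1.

T(n) = n(4n^2 + 4n + 3)

We claim T(n) = n(4n^2 + 4n + 3) for all n ≥ 1.
Base case (n = 1): T(1) = 11, and the closed form gives 11. They agree.
Suppose the result is true for n = j, so T(j) = j(4j^2 + 4j + 3).
Then T(j+1) = T(j) + (12j^2 + 20j + 11) = (j(4j^2 + 4j + 3)) + (12j^2 + 20j + 11).
Simplifying, T(j+1) = (j + 1)(4j^2 + 12j + 11) = (j+1)(4(j+1)^2 + 4(j+1) + 3),
which is the closed form with n = j+1.
By induction, the statement is established for all n ≥ 1.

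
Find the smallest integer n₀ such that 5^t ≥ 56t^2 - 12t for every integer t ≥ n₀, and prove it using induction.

n₀ = 5

At t = 4: 625 < 848, so the inequality fails and n₀ ≥ 5. We prove 5^t ≥ 56t^2 - 12t for all t ≥ 5.
Base case (t = 5): 5^t = 3125 and 56t^2 - 12t = 1340, so 3125 ≥ 1340.
Suppose the result is true for t = k, so 5^k ≥ 56k^2 - 12k.
Then 5^(k + 1) = 5·(5^k) ≥ 5·(56k^2 - 12k).
Also, for k ≥ 5 we have 5·(56k^2 - 12k) ≥ 56(k+1)^2 - 12(k+1), since 5·(56k^2 - 12k) − (56(k+1)^2 - 12(k+1)) = 224k^2 - 160k - 44, which is nonnegative for all k ≥ 5.
Combining, 5^(k + 1) ≥ 56(k+1)^2 - 12(k+1).
By the principle of mathematical induction, the result holds for all t ≥ 5.
Hence the smallest such n₀ is 5.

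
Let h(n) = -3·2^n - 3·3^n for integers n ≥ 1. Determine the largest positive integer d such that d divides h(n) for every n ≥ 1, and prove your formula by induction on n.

Computing the first values: h(1) = -15 and h(2) = -39; gcd(-15, -39) = 3, so d ≤ 3.
We prove 3 | -3·2^n - 3·3^n for all n ≥ 1 by induction on n.
Base case (n = 1): h(1) = -15 = 3·(-5), so 3 | h(1).
Suppose the result is true for n = r, i.e. 3 | h(r). Then
h(r+1) − 3·h(r) = (-3·2^(r+1) - 3·3^(r+1)) − 3·(-3·2^r - 3·3^r) = (-3)·2^r·(2 − 3) = (3)·2^r. Since 3 | h(r) by the inductive hypothesis, 3 | 3·h(r); and 3 | 3 since 3 = 3·1. Therefore 3 | h(r+1).
This completes the induction.
Therefore the largest such d is 3.

d = 3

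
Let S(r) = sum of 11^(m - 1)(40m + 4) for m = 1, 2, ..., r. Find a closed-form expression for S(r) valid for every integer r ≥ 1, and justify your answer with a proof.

S(r) = 4·11^r·r

We claim S(r) = 4·11^r·r for all r ≥ 1.
For the base case r = 1: S(1) = 44, and the closed form gives 44. They agree.
Suppose the result is true for r = m, so S(m) = 4·11^m·m.
Then S(m+1) = S(m) + (11^m(40m + 44)) = (4·11^m·m) + (11^m(40m + 44)).
Simplifying, S(m+1) = 44·11^m(m + 1) = 4·11^(m+1)·(m+1),
which is the closed form with r = m+1.
By the principle of mathematical induction, the result holds for all r ≥ 1.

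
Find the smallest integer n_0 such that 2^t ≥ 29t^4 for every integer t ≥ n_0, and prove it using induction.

At t = 22: 4194304 < 6793424, so the inequality fails and n_0 ≥ 23. We prove 2^t ≥ 29t^4 for all t ≥ 23.
Base step (t = 23): 2^t = 8388608 and 29t^4 = 8115389, so 8388608 ≥ 8115389.
Inductive step: assume the claim holds for t = k, so 2^k ≥ 29k^4.
Then 2^(k + 1) = 2·(2^k) ≥ 2·(29k^4).
Also, for k ≥ 23 we have 2·(29k^4) ≥ 29(k+1)^4, since 2 ≥ (1 + 1/k)^4 for all k ≥ 23.
Combining, 2^(k + 1) ≥ 29(k+1)^4.
This completes the induction.
Hence the smallest such n_0 is 23.

n_0 = 23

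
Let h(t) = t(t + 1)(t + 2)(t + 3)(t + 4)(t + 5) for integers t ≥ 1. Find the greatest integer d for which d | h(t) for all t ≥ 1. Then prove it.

Computing the first values: h(1) = 720 and h(2) = 5040; gcd(720, 5040) = 720, so d ≤ 720.
We prove 720 | t(t + 1)(t + 2)(t + 3)(t + 4)(t + 5) for all t ≥ 1 by induction on t.
When t = 1: h(1) = 720 = 720·(1), so 720 | h(1).
Inductive step: assume the claim holds for t = k, i.e. 720 | h(k). Then
h(k+1) − h(k) = (k+1)·(k+2)·(k+3)·(k+4)·(k+5)·(k+6) − k·(k+1)·(k+2)·(k+3)·(k+4)·(k+5) = (k+1)·(k+2)·(k+3)·(k+4)·(k+5)·[(k+6) − k] = 6·(k+1)·(k+2)·(k+3)·(k+4)·(k+5). The product of 5 consecutive integers is divisible by (5)! = 120, so h(k+1) − h(k) is divisible by 6·120 = 720. By the inductive hypothesis 720 | h(k), hence 720 | h(k+1).
This completes the induction.
Therefore the largest such d is 720.

d = 720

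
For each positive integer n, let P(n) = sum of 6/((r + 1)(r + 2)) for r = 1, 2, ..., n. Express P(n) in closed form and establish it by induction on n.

We claim P(n) = 3n/(n + 2) for all n ≥ 1.
For the base case n = 1: P(1) = 1, and the closed form gives 1. They agree.
Suppose the result is true for n = r, so P(r) = 3r/(r + 2).
Then P(r+1) = P(r) + (6/((r + 2)(r + 3))) = (3r/(r + 2)) + (6/((r + 2)(r + 3))).
Simplifying, P(r+1) = 3(r + 1)/(r + 3) = 3(r+1)/((r+1) + 2),
which is the closed form with n = r+1.
By induction, the statement is established for all n ≥ 1.

P(n) = 3n/(n + 2)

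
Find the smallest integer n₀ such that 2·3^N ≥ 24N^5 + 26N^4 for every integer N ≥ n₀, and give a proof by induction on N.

n₀ = 15

At N = 14: 9565938 < 13906592, so the inequality fails and n₀ ≥ 15. We prove 2·3^N ≥ 24N^5 + 26N^4 for all N ≥ 15.
Base case (N = 15): 2·3^N = 28697814 and 24N^5 + 26N^4 = 19541250, so 28697814 ≥ 19541250.
For the inductive step, assume it holds for an arbitrary j ≥ 15, so 2·3^j ≥ 24j^5 + 26j^4.
Then 2·3^(j + 1) = 3·(2·3^j) ≥ 3·(24j^5 + 26j^4).
Also, for j ≥ 15 we have 3·(24j^5 + 26j^4) ≥ 24(j+1)^5 + 26(j+1)^4, since 3·(24j^5 + 26j^4) − (24(j+1)^5 + 26(j+1)^4) = 48j^5 - 68j^4 - 344j^3 - 396j^2 - 224j - 50, which is nonnegative for all j ≥ 15.
Combining, 2·3^(j + 1) ≥ 24(j+1)^5 + 26(j+1)^4.
Hence, by induction on N, the claim holds for every N ≥ 15.
Hence the smallest such n₀ is 15.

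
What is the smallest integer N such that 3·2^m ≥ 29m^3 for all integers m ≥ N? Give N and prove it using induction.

At m = 14: 49152 < 79576, so the inequality fails and N ≥ 15. We prove 3·2^m ≥ 29m^3 for all m ≥ 15.
Base case (m = 15): 3·2^m = 98304 and 29m^3 = 97875, so 98304 ≥ 97875.
For the inductive step, assume it holds for an arbitrary r ≥ 15, so 3·2^r ≥ 29r^3.
Then 3·2^(r + 1) = 2·(3·2^r) ≥ 2·(29r^3).
Also, for r ≥ 15 we have 2·(29r^3) ≥ 29(r+1)^3, since 2 ≥ (1 + 1/r)^3 for all r ≥ 15.
Combining, 3·2^(r + 1) ≥ 29(r+1)^3.
This completes the induction.
Hence the smallest such N is 15.

N = 15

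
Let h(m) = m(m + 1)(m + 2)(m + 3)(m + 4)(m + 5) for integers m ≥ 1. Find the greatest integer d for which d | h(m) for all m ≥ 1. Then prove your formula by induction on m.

d = 720

Computing the first values: h(1) = 720 and h(2) = 5040; gcd(720, 5040) = 720, so d ≤ 720.
We prove 720 | m(m + 1)(m + 2)(m + 3)(m + 4)(m + 5) for all m ≥ 1 by induction on m.
Base step (m = 1): h(1) = 720 = 720·(1), so 720 | h(1).
For the inductive step, assume it holds for an arbitrary k ≥ 1, i.e. 720 | h(k). Then
h(k+1) − h(k) = (k+1)·(k+2)·(k+3)·(k+4)·(k+5)·(k+6) − k·(k+1)·(k+2)·(k+3)·(k+4)·(k+5) = (k+1)·(k+2)·(k+3)·(k+4)·(k+5)·[(k+6) − k] = 6·(k+1)·(k+2)·(k+3)·(k+4)·(k+5). The product of 5 consecutive integers is divisible by (5)! = 120, so h(k+1) − h(k) is divisible by 6·120 = 720. By the inductive hypothesis 720 | h(k), hence 720 | h(k+1).
By the principle of mathematical induction, the result holds for all m ≥ 1.
Therefore the largest such d is 720.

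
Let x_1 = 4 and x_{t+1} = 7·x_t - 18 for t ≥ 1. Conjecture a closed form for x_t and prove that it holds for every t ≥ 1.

Computing the first terms: x_1 = 4, x_2 = 10, x_3 = 52. This suggests x_t = 7^(t - 1) + 3.
Base case (t = 1): the formula gives 4 = 4 = x_1.
Suppose the result is true for t = j, so x_j = 7^(j - 1) + 3.
Then x_{j+1} = 7·x_j - 18 = 7·(7^(j - 1) + 3) - 18 = 7^j + 3 = 7^((j+1) - 1) + 3,
which is the claimed formula at t = j+1.
Hence, by induction on t, the claim holds for every t ≥ 1.

x_t = 7^(t - 1) + 3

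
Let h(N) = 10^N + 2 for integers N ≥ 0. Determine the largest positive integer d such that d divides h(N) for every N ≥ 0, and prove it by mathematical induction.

Computing the first values: h(0) = 3 and h(1) = 12; gcd(3, 12) = 3, so d ≤ 3.
We prove 3 | 10^N + 2 for all N ≥ 0 by induction on N.
Base step (N = 0): h(0) = 3 = 3·(1), so 3 | h(0).
Inductive step: assume the claim holds for N = k, i.e. 3 | h(k). Then
h(k+1) = 10^(k+1) + 2 = 10·(10^k + 2) - 18 = 10·h(k) - 18. The first term is divisible by 3 by the inductive hypothesis, and -18 is divisible by 3. Hence 3 | h(k+1).
This completes the induction.
Therefore the largest such d is 3.

d = 3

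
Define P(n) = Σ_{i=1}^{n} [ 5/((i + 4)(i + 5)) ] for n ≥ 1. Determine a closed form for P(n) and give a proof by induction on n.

We claim P(n) = n/(n + 5) for all n ≥ 1.
Base step (n = 1): P(1) = 1/6, and the closed form gives 1/6. They agree.
Inductive step: suppose the statement holds for some i ≥ 1, so P(i) = i/(i + 5).
Then P(i+1) = P(i) + (5/((i + 5)(i + 6))) = (i/(i + 5)) + (5/((i + 5)(i + 6))).
Simplifying, P(i+1) = (i + 1)/(i + 6) = (i+1)/((i+1) + 5),
which is the closed form with n = i+1.
By the principle of mathematical induction, the result holds for all n ≥ 1.

P(n) = n/(n + 5)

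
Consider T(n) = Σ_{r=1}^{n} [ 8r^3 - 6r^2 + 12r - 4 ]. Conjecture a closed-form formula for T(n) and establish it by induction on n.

We claim T(n) = n(2n^3 + 2n^2 + 5n + 1) for all n ≥ 1.
When n = 1: T(1) = 10, and the closed form gives 10. They agree.
Suppose the result is true for n = r, so T(r) = r(2r^3 + 2r^2 + 5r + 1).
Then T(r+1) = T(r) + (8r^3 + 18r^2 + 24r + 10) = (r(2r^3 + 2r^2 + 5r + 1)) + (8r^3 + 18r^2 + 24r + 10).
Simplifying, T(r+1) = (r + 1)(2r^3 + 8r^2 + 15r + 10) = (r+1)(2(r+1)^3 + 2(r+1)^2 + 5(r+1) + 1),
which is the closed form with n = r+1.
This completes the induction.

T(n) = n(2n^3 + 2n^2 + 5n + 1)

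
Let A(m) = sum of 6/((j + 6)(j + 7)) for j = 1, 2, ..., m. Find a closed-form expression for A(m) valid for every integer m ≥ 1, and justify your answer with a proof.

A(m) = 6m/(7(m + 7))

We claim A(m) = 6m/(7(m + 7)) for all m ≥ 1.
Base step (m = 1): A(1) = 3/28, and the closed form gives 3/28. They agree.
Inductive step: assume the claim holds for m = j, so A(j) = 6j/(7(j + 7)).
Then A(j+1) = A(j) + (6/((j + 7)(j + 8))) = (6j/(7(j + 7))) + (6/((j + 7)(j + 8))).
Simplifying, A(j+1) = 6(j + 1)/(7(j + 8)) = 6(j+1)/(7((j+1) + 7)),
which is the closed form with m = j+1.
Hence, by induction on m, the claim holds for every m ≥ 1.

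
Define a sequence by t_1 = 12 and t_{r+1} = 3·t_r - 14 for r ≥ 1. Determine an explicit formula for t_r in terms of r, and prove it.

t_r = 5·3^(r - 1) + 7

Computing the first terms: t_1 = 12, t_2 = 22, t_3 = 52. This suggests t_r = 5·3^(r - 1) + 7.
For the base case r = 1: the formula gives 12 = 12 = t_1.
For the inductive step, assume it holds for an arbitrary k ≥ 1, so t_k = 5·3^(k - 1) + 7.
Then t_{k+1} = 3·t_k - 14 = 3·(5·3^(k - 1) + 7) - 14 = 5·3^k + 7 = 5·3^((k+1) - 1) + 7,
which is the claimed formula at r = k+1.
Hence, by induction on r, the claim holds for every r ≥ 1.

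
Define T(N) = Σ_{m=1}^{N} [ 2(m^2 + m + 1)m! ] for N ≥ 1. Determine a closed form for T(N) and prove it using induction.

We claim T(N) = (2N + 2)(N + 1)! - 2 for all N ≥ 1.
Base step (N = 1): T(1) = 6, and the closed form gives 6. They agree.
For the inductive step, assume it holds for an arbitrary m ≥ 1, so T(m) = (2m + 2)(m + 1)! - 2.
Then T(m+1) = T(m) + (2(m^2 + 3m + 3)(m + 1)!) = ((2m + 2)(m + 1)! - 2) + (2(m^2 + 3m + 3)(m + 1)!).
Simplifying, T(m+1) = (2(m+1) + 2)((m+1) + 1)! - 2,
which is the closed form with N = m+1.
By induction, the statement is established for all N ≥ 1.

T(N) = (2N + 2)(N + 1)! - 2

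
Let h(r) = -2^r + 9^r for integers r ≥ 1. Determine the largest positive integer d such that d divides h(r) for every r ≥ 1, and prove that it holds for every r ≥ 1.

d = 7

Computing the first values: h(1) = 7 and h(2) = 77; gcd(7, 77) = 7, so d ≤ 7.
We prove 7 | -2^r + 9^r for all r ≥ 1 by induction on r.
For the base case r = 1: h(1) = 7 = 7·(1), so 7 | h(1).
Inductive step: suppose the statement holds for some k ≥ 1, i.e. 7 | h(k). Then
9^{k+1} − 2^{k+1} = 9·9^k − 2·2^k = 9·(9^k − 2^k) + (7)·2^k. The first term is divisible by 7 by the inductive hypothesis, and the second term (7)·2^k is divisible by 7 since 7 | 7. Hence 7 | h(k+1).
By the principle of mathematical induction, the result holds for all r ≥ 1.
Therefore the largest such d is 7.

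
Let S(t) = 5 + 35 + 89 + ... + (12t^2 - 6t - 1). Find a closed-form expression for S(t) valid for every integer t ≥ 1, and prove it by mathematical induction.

We claim S(t) = t(4t^2 + 3t - 2) for all t ≥ 1.
For the base case t = 1: S(1) = 5, and the closed form gives 5. They agree.
For the inductive step, assume it holds for an arbitrary r ≥ 1, so S(r) = r(4r^2 + 3r - 2).
Then S(r+1) = S(r) + (12r^2 + 18r + 5) = (r(4r^2 + 3r - 2)) + (12r^2 + 18r + 5).
Simplifying, S(r+1) = (r + 1)(4r^2 + 11r + 5) = (r+1)(4(r+1)^2 + 3(r+1) - 2),
which is the closed form with t = r+1.
By the principle of mathematical induction, the result holds for all t ≥ 1.

S(t) = t(4t^2 + 3t - 2)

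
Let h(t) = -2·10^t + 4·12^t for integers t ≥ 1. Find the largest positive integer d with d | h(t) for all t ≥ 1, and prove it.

Computing the first values: h(1) = 28 and h(2) = 376; gcd(28, 376) = 4, so d ≤ 4.
We prove 4 | -2·10^t + 4·12^t for all t ≥ 1 by induction on t.
Base step (t = 1): h(1) = 28 = 4·(7), so 4 | h(1).
For the inductive step, assume it holds for an arbitrary m ≥ 1, i.e. 4 | h(m). Then
h(m+1) − 12·h(m) = (-2·10^(m+1) + 4·12^(m+1)) − 12·(-2·10^m + 4·12^m) = (-2)·10^m·(10 − 12) = (4)·10^m. Since 4 | h(m) by the inductive hypothesis, 4 | 12·h(m); and 4 | 4 since 4 = 4·1. Therefore 4 | h(m+1).
By the principle of mathematical induction, the result holds for all t ≥ 1.
Therefore the largest such d is 4.

d = 4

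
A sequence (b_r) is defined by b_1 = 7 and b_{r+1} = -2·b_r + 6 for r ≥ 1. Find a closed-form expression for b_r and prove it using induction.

b_r = 5(-2)^(r - 1) + 2

Computing the first terms: b_1 = 7, b_2 = -8, b_3 = 22. This suggests b_r = 5(-2)^(r - 1) + 2.
For the base case r = 1: the formula gives 7 = 7 = b_1.
Suppose the result is true for r = j, so b_j = 5(-2)^(j - 1) + 2.
Then b_{j+1} = -2·b_j + 6 = -2·(5(-2)^(j - 1) + 2) + 6 = 5(-2)^j + 2 = 5(-2)^((j+1) - 1) + 2,
which is the claimed formula at r = j+1.
By the principle of mathematical induction, the result holds for all r ≥ 1.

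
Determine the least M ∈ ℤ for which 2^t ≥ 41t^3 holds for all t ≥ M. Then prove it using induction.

M = 18

At t = 17: 131072 < 201433, so the inequality fails and M ≥ 18. We prove 2^t ≥ 41t^3 for all t ≥ 18.
When t = 18: 2^t = 262144 and 41t^3 = 239112, so 262144 ≥ 239112.
For the inductive step, assume it holds for an arbitrary r ≥ 18, so 2^r ≥ 41r^3.
Then 2^(r + 1) = 2·(2^r) ≥ 2·(41r^3).
Also, for r ≥ 18 we have 2·(41r^3) ≥ 41(r+1)^3, since 2 ≥ (1 + 1/r)^3 for all r ≥ 18.
Combining, 2^(r + 1) ≥ 41(r+1)^3.
By the principle of mathematical induction, the result holds for all t ≥ 18.
Hence the smallest such M is 18.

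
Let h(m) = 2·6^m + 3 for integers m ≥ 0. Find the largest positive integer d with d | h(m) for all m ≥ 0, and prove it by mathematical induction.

Computing the first values: h(0) = 5 and h(1) = 15; gcd(5, 15) = 5, so d ≤ 5.
We prove 5 | 2·6^m + 3 for all m ≥ 0 by induction on m.
Base case (m = 0): h(0) = 5 = 5·(1), so 5 | h(0).
For the inductive step, assume it holds for an arbitrary p ≥ 0, i.e. 5 | h(p). Then
h(p+1) = 2·6^(p+1) + 3 = 6·(2·6^p + 3) - 15 = 6·h(p) - 15. The first term is divisible by 5 by the inductive hypothesis, and -15 is divisible by 5. Hence 5 | h(p+1).
This completes the induction.
Therefore the largest such d is 5.

d = 5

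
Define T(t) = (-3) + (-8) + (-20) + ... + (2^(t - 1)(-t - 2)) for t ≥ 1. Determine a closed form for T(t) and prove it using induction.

We claim T(t) = -2^t(t + 1) + 1 for all t ≥ 1.
For the base case t = 1: T(1) = -3, and the closed form gives -3. They agree.
Inductive step: assume the claim holds for t = j, so T(j) = -2^j(j + 1) + 1.
Then T(j+1) = T(j) + (2^j(-j - 3)) = (-2^j(j + 1) + 1) + (2^j(-j - 3)).
Simplifying, T(j+1) = -2^(j + 1)j - 2^(j + 2) + 1 = -2^(j+1)((j+1) + 1) + 1,
which is the closed form with t = j+1.
By the principle of mathematical induction, the result holds for all t ≥ 1.

T(t) = -2^t(t + 1) + 1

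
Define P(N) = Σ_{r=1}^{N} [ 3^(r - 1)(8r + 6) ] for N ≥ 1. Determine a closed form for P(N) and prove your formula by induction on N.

We claim P(N) = 3^N(4N + 1) - 1 for all N ≥ 1.
Base step (N = 1): P(1) = 14, and the closed form gives 14. They agree.
Inductive step: suppose the statement holds for some r ≥ 1, so P(r) = 3^r(4r + 1) - 1.
Then P(r+1) = P(r) + (3^r(8r + 14)) = (3^r(4r + 1) - 1) + (3^r(8r + 14)).
Simplifying, P(r+1) = 12·3^r·r + 15·3^r - 1 = 3^(r+1)(4(r+1) + 1) - 1,
which is the closed form with N = r+1.
Hence, by induction on N, the claim holds for every N ≥ 1.

P(N) = 3^N(4N + 1) - 1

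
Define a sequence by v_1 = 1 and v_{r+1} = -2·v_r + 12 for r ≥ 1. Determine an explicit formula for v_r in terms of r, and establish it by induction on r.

Computing the first terms: v_1 = 1, v_2 = 10, v_3 = -8. This suggests v_r = -3(-2)^(r - 1) + 4.
Base case (r = 1): the formula gives 1 = 1 = v_1.
Inductive step: assume the claim holds for r = m, so v_m = -3(-2)^(m - 1) + 4.
Then v_{m+1} = -2·v_m + 12 = -2·(-3(-2)^(m - 1) + 4) + 12 = -3(-2)^m + 4 = -3(-2)^((m+1) - 1) + 4,
which is the claimed formula at r = m+1.
By the principle of mathematical induction, the result holds for all r ≥ 1.

v_r = -3(-2)^(r - 1) + 4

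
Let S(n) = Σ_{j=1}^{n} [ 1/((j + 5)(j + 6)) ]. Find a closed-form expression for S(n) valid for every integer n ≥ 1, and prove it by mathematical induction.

We claim S(n) = n/(6(n + 6)) for all n ≥ 1.
Base case (n = 1): S(1) = 1/42, and the closed form gives 1/42. They agree.
For the inductive step, assume it holds for an arbitrary j ≥ 1, so S(j) = j/(6(j + 6)).
Then S(j+1) = S(j) + (1/((j + 6)(j + 7))) = (j/(6(j + 6))) + (1/((j + 6)(j + 7))).
Simplifying, S(j+1) = (j + 1)/(6(j + 7)) = (j+1)/(6((j+1) + 6)),
which is the closed form with n = j+1.
Hence, by induction on n, the claim holds for every n ≥ 1.

S(n) = n/(6(n + 6))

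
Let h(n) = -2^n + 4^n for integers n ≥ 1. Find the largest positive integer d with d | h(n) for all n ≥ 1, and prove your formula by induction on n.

Computing the first values: h(1) = 2 and h(2) = 12; gcd(2, 12) = 2, so d ≤ 2.
We prove 2 | -2^n + 4^n for all n ≥ 1 by induction on n.
For the base case n = 1: h(1) = 2 = 2·(1), so 2 | h(1).
Inductive step: suppose the statement holds for some p ≥ 1, i.e. 2 | h(p). Then
4^{p+1} − 2^{p+1} = 4·4^p − 2·2^p = 4·(4^p − 2^p) + (2)·2^p. The first term is divisible by 2 by the inductive hypothesis, and the second term (2)·2^p is divisible by 2 since 2 | 2. Hence 2 | h(p+1).
By the principle of mathematical induction, the result holds for all n ≥ 1.
Therefore the largest such d is 2.

d = 2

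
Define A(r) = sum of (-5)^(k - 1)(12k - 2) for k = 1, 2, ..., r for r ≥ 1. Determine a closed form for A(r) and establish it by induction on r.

We claim A(r) = -2(-5)^r·r for all r ≥ 1.
Base step (r = 1): A(1) = 10, and the closed form gives 10. They agree.
Suppose the result is true for r = k, so A(k) = -2(-5)^k·k.
Then A(k+1) = A(k) + ((-5)^k(12k + 10)) = (-2(-5)^k·k) + ((-5)^k(12k + 10)).
Simplifying, A(k+1) = 10(-5)^k(k + 1) = -2(-5)^(k+1)·(k+1),
which is the closed form with r = k+1.
Hence, by induction on r, the claim holds for every r ≥ 1.

A(r) = -2(-5)^r·r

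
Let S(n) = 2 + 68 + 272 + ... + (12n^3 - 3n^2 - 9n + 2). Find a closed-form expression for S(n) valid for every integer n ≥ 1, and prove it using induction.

We claim S(n) = n(3n^3 + 5n^2 - 3n - 3) for all n ≥ 1.
Base step (n = 1): S(1) = 2, and the closed form gives 2. They agree.
For the inductive step, assume it holds for an arbitrary k ≥ 1, so S(k) = k(3k^3 + 5k^2 - 3k - 3).
Then S(k+1) = S(k) + (12k^3 + 33k^2 + 21k + 2) = (k(3k^3 + 5k^2 - 3k - 3)) + (12k^3 + 33k^2 + 21k + 2).
Simplifying, S(k+1) = (k + 1)(3k^3 + 14k^2 + 16k + 2) = (k+1)(3(k+1)^3 + 5(k+1)^2 - 3(k+1) - 3),
which is the closed form with n = k+1.
Hence, by induction on n, the claim holds for every n ≥ 1.

S(n) = n(3n^3 + 5n^2 - 3n - 3)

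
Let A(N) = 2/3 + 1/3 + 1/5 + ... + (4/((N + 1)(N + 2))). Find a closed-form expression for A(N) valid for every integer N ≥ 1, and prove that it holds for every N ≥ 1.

We claim A(N) = 2N/(N + 2) for all N ≥ 1.
When N = 1: A(1) = 2/3, and the closed form gives 2/3. They agree.
Suppose the result is true for N = j, so A(j) = 2j/(j + 2).
Then A(j+1) = A(j) + (4/((j + 2)(j + 3))) = (2j/(j + 2)) + (4/((j + 2)(j + 3))).
Simplifying, A(j+1) = 2(j + 1)/(j + 3) = 2(j+1)/((j+1) + 2),
which is the closed form with N = j+1.
By the principle of mathematical induction, the result holds for all N ≥ 1.

A(N) = 2N/(N + 2)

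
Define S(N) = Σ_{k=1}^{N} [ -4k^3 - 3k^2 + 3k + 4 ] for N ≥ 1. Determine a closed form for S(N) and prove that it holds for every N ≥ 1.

S(N) = -N(N - 1)(N^2 + 4N + 5)

We claim S(N) = -N(N - 1)(N^2 + 4N + 5) for all N ≥ 1.
For the base case N = 1: S(1) = 0, and the closed form gives 0. They agree.
Inductive step: suppose the statement holds for some k ≥ 1, so S(k) = k(-k^3 - 3k^2 - k + 5).
Then S(k+1) = S(k) + (k(-4k^2 - 15k - 15)) = (k(-k^3 - 3k^2 - k + 5)) + (k(-4k^2 - 15k - 15)).
Simplifying, S(k+1) = -k(k + 1)(k^2 + 6k + 10) = -(k+1)((k+1) - 1)((k+1)^2 + 4(k+1) + 5),
which is the closed form with N = k+1.
By the principle of mathematical induction, the result holds for all N ≥ 1.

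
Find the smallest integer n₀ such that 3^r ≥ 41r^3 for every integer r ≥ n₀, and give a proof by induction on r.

n₀ = 10

At r = 9: 19683 < 29889, so the inequality fails and n₀ ≥ 10. We prove 3^r ≥ 41r^3 for all r ≥ 10.
Base step (r = 10): 3^r = 59049 and 41r^3 = 41000, so 59049 ≥ 41000.
Suppose the result is true for r = m, so 3^m ≥ 41m^3.
Then 3^(m + 1) = 3·(3^m) ≥ 3·(41m^3).
Also, for m ≥ 10 we have 3·(41m^3) ≥ 41(m+1)^3, since 3 ≥ (1 + 1/m)^3 for all m ≥ 10.
Combining, 3^(m + 1) ≥ 41(m+1)^3.
By induction, the statement is established for all r ≥ 10.
Hence the smallest such n₀ is 10.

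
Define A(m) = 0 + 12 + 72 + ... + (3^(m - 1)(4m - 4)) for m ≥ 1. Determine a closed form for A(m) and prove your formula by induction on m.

We claim A(m) = 3^m(2m - 3) + 3 for all m ≥ 1.
When m = 1: A(1) = 0, and the closed form gives 0. They agree.
Inductive step: assume the claim holds for m = p, so A(p) = 3^p(2p - 3) + 3.
Then A(p+1) = A(p) + (4·3^p·p) = (3^p(2p - 3) + 3) + (4·3^p·p).
Simplifying, A(p+1) = 6·3^p·p - 3·3^p + 3 = 3^(p+1)(2(p+1) - 3) + 3,
which is the closed form with m = p+1.
Hence, by induction on m, the claim holds for every m ≥ 1.

A(m) = 3^m(2m - 3) + 3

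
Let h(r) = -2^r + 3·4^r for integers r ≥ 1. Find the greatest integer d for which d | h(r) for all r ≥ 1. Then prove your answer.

Computing the first values: h(1) = 10 and h(2) = 44; gcd(10, 44) = 2, so d ≤ 2.
We prove 2 | -2^r + 3·4^r for all r ≥ 1 by induction on r.
For the base case r = 1: h(1) = 10 = 2·(5), so 2 | h(1).
For the inductive step, assume it holds for an arbitrary j ≥ 1, i.e. 2 | h(j). Then
h(j+1) − 4·h(j) = (-2^(j+1) + 3·4^(j+1)) − 4·(-2^j + 3·4^j) = (-1)·2^j·(2 − 4) = (2)·2^j. Since 2 | h(j) by the inductive hypothesis, 2 | 4·h(j); and 2 | 2 since 2 = 2·1. Therefore 2 | h(j+1).
By the principle of mathematical induction, the result holds for all r ≥ 1.
Therefore the largest such d is 2.

d = 2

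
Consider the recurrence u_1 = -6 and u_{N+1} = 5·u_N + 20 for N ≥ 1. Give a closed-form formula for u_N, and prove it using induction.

u_N = -5^(N - 1) - 5

Computing the first terms: u_1 = -6, u_2 = -10, u_3 = -30. This suggests u_N = -5^(N - 1) - 5.
Base step (N = 1): the formula gives -6 = -6 = u_1.
Inductive step: assume the claim holds for N = k, so u_k = -5^(k - 1) - 5.
Then u_{k+1} = 5·u_k + 20 = 5·(-5^(k - 1) - 5) + 20 = -5^k - 5 = -5^((k+1) - 1) - 5,
which is the claimed formula at N = k+1.
Hence, by induction on N, the claim holds for every N ≥ 1.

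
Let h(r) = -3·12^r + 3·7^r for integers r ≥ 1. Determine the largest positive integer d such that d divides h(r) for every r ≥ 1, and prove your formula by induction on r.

Computing the first values: h(1) = -15 and h(2) = -285; gcd(-15, -285) = 15, so d ≤ 15.
We prove 15 | -3·12^r + 3·7^r for all r ≥ 1 by induction on r.
When r = 1: h(1) = -15 = 15·(-1), so 15 | h(1).
Inductive step: suppose the statement holds for some i ≥ 1, i.e. 15 | h(i). Then
h(i+1) − 12·h(i) = (-3·12^(i+1) + 3·7^(i+1)) − 12·(-3·12^i + 3·7^i) = (3)·7^i·(7 − 12) = (-15)·7^i. Since 15 | h(i) by the inductive hypothesis, 15 | 12·h(i); and 15 | -15 since -15 = 15·-1. Therefore 15 | h(i+1).
Hence, by induction on r, the claim holds for every r ≥ 1.
Therefore the largest such d is 15.

d = 15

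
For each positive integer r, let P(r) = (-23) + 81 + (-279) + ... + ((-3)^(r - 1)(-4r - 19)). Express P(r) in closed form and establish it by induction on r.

We claim P(r) = (-3)^r(r + 5) - 5 for all r ≥ 1.
For the base case r = 1: P(1) = -23, and the closed form gives -23. They agree.
Suppose the result is true for r = j, so P(j) = (-3)^j(j + 5) - 5.
Then P(j+1) = P(j) + ((-3)^j(-4j - 23)) = ((-3)^j(j + 5) - 5) + ((-3)^j(-4j - 23)).
Simplifying, P(j+1) = -3(-3)^j·j - 18(-3)^j - 5 = (-3)^(j+1)((j+1) + 5) - 5,
which is the closed form with r = j+1.
This completes the induction.

P(r) = (-3)^r(r + 5) - 5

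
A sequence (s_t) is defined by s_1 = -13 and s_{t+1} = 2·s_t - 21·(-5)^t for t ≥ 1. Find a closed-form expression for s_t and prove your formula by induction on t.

Computing the first terms: s_1 = -13, s_2 = 79, s_3 = -367. This suggests s_t = 3(-5)^t + 2^t.
When t = 1: the formula gives -13 = -13 = s_1.
Inductive step: assume the claim holds for t = i, so s_i = 3(-5)^i + 2^i.
Then s_{i+1} = 2·s_i - 21·(-5)^i = 2·(3(-5)^i + 2^i) - 21·(-5)^i = 3(-5)^(i + 1) + 2^(i + 1),
which is the claimed formula at t = i+1.
Hence, by induction on t, the claim holds for every t ≥ 1.

s_t = 3(-5)^t + 2^t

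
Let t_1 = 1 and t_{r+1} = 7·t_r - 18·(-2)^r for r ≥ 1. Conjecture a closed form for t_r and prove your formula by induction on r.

Computing the first terms: t_1 = 1, t_2 = 43, t_3 = 229. This suggests t_r = -(-2)^(r + 1) + 5·7^(r - 1).
Base step (r = 1): the formula gives 1 = 1 = t_1.
For the inductive step, assume it holds for an arbitrary k ≥ 1, so t_k = -(-2)^(k + 1) + 5·7^(k - 1).
Then t_{k+1} = 7·t_k - 18·(-2)^k = 7·(-(-2)^(k + 1) + 5·7^(k - 1)) - 18·(-2)^k = -(-2)^(k + 2) + 5·7^k = -(-2)^((k+1) + 1) + 5·7^((k+1) - 1),
which is the claimed formula at r = k+1.
By induction, the statement is established for all r ≥ 1.

t_r = -(-2)^(r + 1) + 5·7^(r - 1)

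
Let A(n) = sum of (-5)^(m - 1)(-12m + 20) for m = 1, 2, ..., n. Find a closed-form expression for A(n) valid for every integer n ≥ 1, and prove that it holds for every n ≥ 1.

We claim A(n) = (-5)^n(2n - 3) + 3 for all n ≥ 1.
Base case (n = 1): A(1) = 8, and the closed form gives 8. They agree.
Inductive step: assume the claim holds for n = m, so A(m) = (-5)^m(2m - 3) + 3.
Then A(m+1) = A(m) + ((-5)^m(-12m + 8)) = ((-5)^m(2m - 3) + 3) + ((-5)^m(-12m + 8)).
Simplifying, A(m+1) = -10(-5)^m·m + 5(-5)^m + 3 = (-5)^(m+1)(2(m+1) - 3) + 3,
which is the closed form with n = m+1.
By induction, the statement is established for all n ≥ 1.

A(n) = (-5)^n(2n - 3) + 3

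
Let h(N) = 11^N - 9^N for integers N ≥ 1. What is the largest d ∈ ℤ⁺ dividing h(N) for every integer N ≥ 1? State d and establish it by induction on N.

d = 2

Computing the first values: h(1) = 2 and h(2) = 40; gcd(2, 40) = 2, so d ≤ 2.
We prove 2 | 11^N - 9^N for all N ≥ 1 by induction on N.
For the base case N = 1: h(1) = 2 = 2·(1), so 2 | h(1).
Inductive step: assume the claim holds for N = m, i.e. 2 | h(m). Then
11^{m+1} − 9^{m+1} = 11·11^m − 9·9^m = 11·(11^m − 9^m) + (2)·9^m. The first term is divisible by 2 by the inductive hypothesis, and the second term (2)·9^m is divisible by 2 since 2 | 2. Hence 2 | h(m+1).
This completes the induction.
Therefore the largest such d is 2.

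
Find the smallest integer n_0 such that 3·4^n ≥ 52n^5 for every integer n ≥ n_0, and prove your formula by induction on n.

At n = 10: 3145728 < 5200000, so the inequality fails and n_0 ≥ 11. We prove 3·4^n ≥ 52n^5 for all n ≥ 11.
Base step (n = 11): 3·4^n = 12582912 and 52n^5 = 8374652, so 12582912 ≥ 8374652.
Inductive step: suppose the statement holds for some r ≥ 11, so 3·4^r ≥ 52r^5.
Then 3·4^(r + 1) = 4·(3·4^r) ≥ 4·(52r^5).
Also, for r ≥ 11 we have 4·(52r^5) ≥ 52(r+1)^5, since 4 ≥ (1 + 1/r)^5 for all r ≥ 11.
Combining, 3·4^(r + 1) ≥ 52(r+1)^5.
This completes the induction.
Hence the smallest such n_0 is 11.

n_0 = 11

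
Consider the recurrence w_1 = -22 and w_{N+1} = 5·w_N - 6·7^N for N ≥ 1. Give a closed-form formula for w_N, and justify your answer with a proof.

w_N = -5^(N - 1) - 3·7^N

Computing the first terms: w_1 = -22, w_2 = -152, w_3 = -1054. This suggests w_N = -5^(N - 1) - 3·7^N.
When N = 1: the formula gives -22 = -22 = w_1.
Inductive step: suppose the statement holds for some r ≥ 1, so w_r = -5^(r - 1) - 3·7^r.
Then w_{r+1} = 5·w_r - 6·7^r = 5·(-5^(r - 1) - 3·7^r) - 6·7^r = -5^r - 3·7^(r + 1) = -5^((r+1) - 1) - 3·7^(r+1),
which is the claimed formula at N = r+1.
This completes the induction.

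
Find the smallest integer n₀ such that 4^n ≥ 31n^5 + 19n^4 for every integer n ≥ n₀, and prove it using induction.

n₀ = 12

At n = 11: 4194304 < 5270760, so the inequality fails and n₀ ≥ 12. We prove 4^n ≥ 31n^5 + 19n^4 for all n ≥ 12.
For the base case n = 12: 4^n = 16777216 and 31n^5 + 19n^4 = 8107776, so 16777216 ≥ 8107776.
Suppose the result is true for n = i, so 4^i ≥ 31i^5 + 19i^4.
Then 4^(i + 1) = 4·(4^i) ≥ 4·(31i^5 + 19i^4).
Also, for i ≥ 12 we have 4·(31i^5 + 19i^4) ≥ 31(i+1)^5 + 19(i+1)^4, since 4·(31i^5 + 19i^4) − (31(i+1)^5 + 19(i+1)^4) = 93i^5 - 98i^4 - 386i^3 - 424i^2 - 231i - 50, which is nonnegative for all i ≥ 12.
Combining, 4^(i + 1) ≥ 31(i+1)^5 + 19(i+1)^4.
Hence, by induction on n, the claim holds for every n ≥ 12.
Hence the smallest such n₀ is 12.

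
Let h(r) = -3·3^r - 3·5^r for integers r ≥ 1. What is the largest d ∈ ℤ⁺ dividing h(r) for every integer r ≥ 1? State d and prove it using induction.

d = 6

Computing the first values: h(1) = -24 and h(2) = -102; gcd(-24, -102) = 6, so d ≤ 6.
We prove 6 | -3·3^r - 3·5^r for all r ≥ 1 by induction on r.
Base step (r = 1): h(1) = -24 = 6·(-4), so 6 | h(1).
Inductive step: assume the claim holds for r = m, i.e. 6 | h(m). Then
h(m+1) − 5·h(m) = (-3·3^(m+1) - 3·5^(m+1)) − 5·(-3·3^m - 3·5^m) = (-3)·3^m·(3 − 5) = (6)·3^m. Since 6 | h(m) by the inductive hypothesis, 6 | 5·h(m); and 6 | 6 since 6 = 6·1. Therefore 6 | h(m+1).
Hence, by induction on r, the claim holds for every r ≥ 1.
Therefore the largest such d is 6.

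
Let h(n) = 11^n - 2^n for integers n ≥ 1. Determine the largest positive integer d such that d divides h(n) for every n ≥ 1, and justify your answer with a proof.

Computing the first values: h(1) = 9 and h(2) = 117; gcd(9, 117) = 9, so d ≤ 9.
We prove 9 | 11^n - 2^n for all n ≥ 1 by induction on n.
Base case (n = 1): h(1) = 9 = 9·(1), so 9 | h(1).
Inductive step: suppose the statement holds for some r ≥ 1, i.e. 9 | h(r). Then
11^{r+1} − 2^{r+1} = 11·11^r − 2·2^r = 11·(11^r − 2^r) + (9)·2^r. The first term is divisible by 9 by the inductive hypothesis, and the second term (9)·2^r is divisible by 9 since 9 | 9. Hence 9 | h(r+1).
By induction, the statement is established for all n ≥ 1.
Therefore the largest such d is 9.

d = 9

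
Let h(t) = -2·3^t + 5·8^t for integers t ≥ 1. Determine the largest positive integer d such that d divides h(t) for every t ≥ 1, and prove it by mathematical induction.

d = 2

Computing the first values: h(1) = 34 and h(2) = 302; gcd(34, 302) = 2, so d ≤ 2.
We prove 2 | -2·3^t + 5·8^t for all t ≥ 1 by induction on t.
Base case (t = 1): h(1) = 34 = 2·(17), so 2 | h(1).
Suppose the result is true for t = i, i.e. 2 | h(i). Then
h(i+1) − 8·h(i) = (-2·3^(i+1) + 5·8^(i+1)) − 8·(-2·3^i + 5·8^i) = (-2)·3^i·(3 − 8) = (10)·3^i. Since 2 | h(i) by the inductive hypothesis, 2 | 8·h(i); and 2 | 10 since 10 = 2·5. Therefore 2 | h(i+1).
By induction, the statement is established for all t ≥ 1.
Therefore the largest such d is 2.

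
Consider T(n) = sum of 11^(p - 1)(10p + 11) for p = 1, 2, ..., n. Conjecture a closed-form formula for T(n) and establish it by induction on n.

T(n) = 11^n(n + 1) - 1

We claim T(n) = 11^n(n + 1) - 1 for all n ≥ 1.
Base case (n = 1): T(1) = 21, and the closed form gives 21. They agree.
Suppose the result is true for n = p, so T(p) = 11^p(p + 1) - 1.
Then T(p+1) = T(p) + (11^p(10p + 21)) = (11^p(p + 1) - 1) + (11^p(10p + 21)).
Simplifying, T(p+1) = 11·11^p·p + 22·11^p - 1 = 11^(p+1)((p+1) + 1) - 1,
which is the closed form with n = p+1.
Hence, by induction on n, the claim holds for every n ≥ 1.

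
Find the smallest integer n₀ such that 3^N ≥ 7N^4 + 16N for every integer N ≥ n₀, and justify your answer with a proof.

At N = 10: 59049 < 70160, so the inequality fails and n₀ ≥ 11. We prove 3^N ≥ 7N^4 + 16N for all N ≥ 11.
Base step (N = 11): 3^N = 177147 and 7N^4 + 16N = 102663, so 177147 ≥ 102663.
For the inductive step, assume it holds for an arbitrary i ≥ 11, so 3^i ≥ 7i^4 + 16i.
Then 3^(i + 1) = 3·(3^i) ≥ 3·(7i^4 + 16i).
Also, for i ≥ 11 we have 3·(7i^4 + 16i) ≥ 7(i+1)^4 + 16(i+1), since 3·(7i^4 + 16i) − (7(i+1)^4 + 16(i+1)) = 14i^4 - 28i^3 - 42i^2 + 4i - 23, which is nonnegative for all i ≥ 11.
Combining, 3^(i + 1) ≥ 7(i+1)^4 + 16(i+1).
This completes the induction.
Hence the smallest such n₀ is 11.

n₀ = 11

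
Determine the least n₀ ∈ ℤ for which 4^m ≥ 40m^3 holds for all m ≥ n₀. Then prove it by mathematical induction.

At m = 6: 4096 < 8640, so the inequality fails and n₀ ≥ 7. We prove 4^m ≥ 40m^3 for all m ≥ 7.
For the base case m = 7: 4^m = 16384 and 40m^3 = 13720, so 16384 ≥ 13720.
Inductive step: assume the claim holds for m = r, so 4^r ≥ 40r^3.
Then 4^(r + 1) = 4·(4^r) ≥ 4·(40r^3).
Also, for r ≥ 7 we have 4·(40r^3) ≥ 40(r+1)^3, since 4 ≥ (1 + 1/r)^3 for all r ≥ 7.
Combining, 4^(r + 1) ≥ 40(r+1)^3.
Hence, by induction on m, the claim holds for every m ≥ 7.
Hence the smallest such n₀ is 7.

n₀ = 7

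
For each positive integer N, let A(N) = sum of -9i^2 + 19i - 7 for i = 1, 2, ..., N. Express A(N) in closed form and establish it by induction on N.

A(N) = -N(3N^2 - 5N - 1)

We claim A(N) = -N(3N^2 - 5N - 1) for all N ≥ 1.
Base step (N = 1): A(1) = 3, and the closed form gives 3. They agree.
For the inductive step, assume it holds for an arbitrary i ≥ 1, so A(i) = i(-3i^2 + 5i + 1).
Then A(i+1) = A(i) + (-9i^2 + i + 3) = (i(-3i^2 + 5i + 1)) + (-9i^2 + i + 3).
Simplifying, A(i+1) = -(i + 1)(3i^2 + i - 3) = -(i+1)(3(i+1)^2 - 5(i+1) - 1),
which is the closed form with N = i+1.
This completes the induction.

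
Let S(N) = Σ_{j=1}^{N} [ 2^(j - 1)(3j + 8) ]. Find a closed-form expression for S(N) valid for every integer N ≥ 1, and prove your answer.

We claim S(N) = 2^N(3N + 5) - 5 for all N ≥ 1.
Base step (N = 1): S(1) = 11, and the closed form gives 11. They agree.
Inductive step: assume the claim holds for N = j, so S(j) = 2^j(3j + 5) - 5.
Then S(j+1) = S(j) + (2^j(3j + 11)) = (2^j(3j + 5) - 5) + (2^j(3j + 11)).
Simplifying, S(j+1) = 6·2^j·j + 16·2^j - 5 = 2^(j+1)(3(j+1) + 5) - 5,
which is the closed form with N = j+1.
By induction, the statement is established for all N ≥ 1.

S(N) = 2^N(3N + 5) - 5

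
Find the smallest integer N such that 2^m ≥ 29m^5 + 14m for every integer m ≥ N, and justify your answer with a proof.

N = 30

At m = 29: 536870912 < 594823727, so the inequality fails and N ≥ 30. We prove 2^m ≥ 29m^5 + 14m for all m ≥ 30.
Base case (m = 30): 2^m = 1073741824 and 29m^5 + 14m = 704700420, so 1073741824 ≥ 704700420.
Inductive step: suppose the statement holds for some i ≥ 30, so 2^i ≥ 29i^5 + 14i.
Then 2^(i + 1) = 2·(2^i) ≥ 2·(29i^5 + 14i).
Also, for i ≥ 30 we have 2·(29i^5 + 14i) ≥ 29(i+1)^5 + 14(i+1), since 2·(29i^5 + 14i) − (29(i+1)^5 + 14(i+1)) = 29i^5 - 145i^4 - 290i^3 - 290i^2 - 131i - 43, which is nonnegative for all i ≥ 30.
Combining, 2^(i + 1) ≥ 29(i+1)^5 + 14(i+1).
This completes the induction.
Hence the smallest such N is 30.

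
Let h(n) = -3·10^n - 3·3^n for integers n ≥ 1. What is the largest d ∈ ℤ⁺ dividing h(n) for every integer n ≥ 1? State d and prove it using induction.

Computing the first values: h(1) = -39 and h(2) = -327; gcd(-39, -327) = 3, so d ≤ 3.
We prove 3 | -3·10^n - 3·3^n for all n ≥ 1 by induction on n.
Base case (n = 1): h(1) = -39 = 3·(-13), so 3 | h(1).
For the inductive step, assume it holds for an arbitrary m ≥ 1, i.e. 3 | h(m). Then
h(m+1) − 10·h(m) = (-3·10^(m+1) - 3·3^(m+1)) − 10·(-3·10^m - 3·3^m) = (-3)·3^m·(3 − 10) = (21)·3^m. Since 3 | h(m) by the inductive hypothesis, 3 | 10·h(m); and 3 | 21 since 21 = 3·7. Therefore 3 | h(m+1).
By the principle of mathematical induction, the result holds for all n ≥ 1.
Therefore the largest such d is 3.

d = 3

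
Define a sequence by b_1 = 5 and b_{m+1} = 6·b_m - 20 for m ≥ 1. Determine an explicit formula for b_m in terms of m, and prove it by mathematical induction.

b_m = 6^(m - 1) + 4

Computing the first terms: b_1 = 5, b_2 = 10, b_3 = 40. This suggests b_m = 6^(m - 1) + 4.
When m = 1: the formula gives 5 = 5 = b_1.
Inductive step: suppose the statement holds for some k ≥ 1, so b_k = 6^(k - 1) + 4.
Then b_{k+1} = 6·b_k - 20 = 6·(6^(k - 1) + 4) - 20 = 6^k + 4 = 6^((k+1) - 1) + 4,
which is the claimed formula at m = k+1.
Hence, by induction on m, the claim holds for every m ≥ 1.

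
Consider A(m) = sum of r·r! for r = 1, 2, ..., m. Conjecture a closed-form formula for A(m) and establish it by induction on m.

A(m) = (m + 1)! - 1

We claim A(m) = (m + 1)! - 1 for all m ≥ 1.
For the base case m = 1: A(1) = 1, and the closed form gives 1. They agree.
For the inductive step, assume it holds for an arbitrary r ≥ 1, so A(r) = (r + 1)! - 1.
Then A(r+1) = A(r) + ((r + 1)(r + 1)!) = ((r + 1)! - 1) + ((r + 1)(r + 1)!).
Simplifying, A(r+1) = ((r+1) + 1)! - 1,
which is the closed form with m = r+1.
By induction, the statement is established for all m ≥ 1.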